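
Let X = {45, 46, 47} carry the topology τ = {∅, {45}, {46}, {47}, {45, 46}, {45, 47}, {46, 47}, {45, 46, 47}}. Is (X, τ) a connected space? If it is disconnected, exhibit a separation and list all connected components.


(X, τ) is disconnected; components = [{45}, {46}, {47}].

Find clopen sets (U ∈ τ with X ∖ U ∈ τ):
  U = ∅, X ∖ U = {45, 46, 47} — both open, so U is clopen.
  U = {45}, X ∖ U = {46, 47} — both open, so U is clopen.
  U = {46}, X ∖ U = {45, 47} — both open, so U is clopen.
  U = {47}, X ∖ U = {45, 46} — both open, so U is clopen.
  U = {45, 46}, X ∖ U = {47} — both open, so U is clopen.
  U = {45, 47}, X ∖ U = {46} — both open, so U is clopen.
  U = {46, 47}, X ∖ U = {45} — both open, so U is clopen.
  U = {45, 46, 47}, X ∖ U = ∅ — both open, so U is clopen.
Nontrivial clopen(s) exist: e.g. {46, 47}. So (X, τ) is disconnected.
Compute connected components by grouping points that agree on all clopens:
  component: {45}
  component: {46}
  component: {47}


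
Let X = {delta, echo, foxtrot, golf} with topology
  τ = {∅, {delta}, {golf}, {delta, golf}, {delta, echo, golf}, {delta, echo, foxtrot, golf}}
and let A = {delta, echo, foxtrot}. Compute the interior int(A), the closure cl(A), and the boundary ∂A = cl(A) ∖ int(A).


int(A) = {delta}, cl(A) = {delta, echo, foxtrot}, ∂A = {echo, foxtrot}.

Closed sets in (X, τ) are complements of opens:
  closed(X, τ) = {∅, {foxtrot}, {echo, foxtrot}, {delta, echo, foxtrot}, {echo, foxtrot, golf}, {delta, echo, foxtrot, golf}}.
int(A) = ⋃ {U ∈ τ : U ⊆ A}. Opens contained in A: ∅, {delta}.
Taking the union of these: int(A) = {delta}.
cl(A) = ⋂ {C closed : A ⊆ C}. Closed sets containing A: {delta, echo, foxtrot}, {delta, echo, foxtrot, golf}.
Intersecting these: cl(A) = {delta, echo, foxtrot}.
∂A = cl(A) ∖ int(A) = {delta, echo, foxtrot} ∖ {delta} = {echo, foxtrot}.


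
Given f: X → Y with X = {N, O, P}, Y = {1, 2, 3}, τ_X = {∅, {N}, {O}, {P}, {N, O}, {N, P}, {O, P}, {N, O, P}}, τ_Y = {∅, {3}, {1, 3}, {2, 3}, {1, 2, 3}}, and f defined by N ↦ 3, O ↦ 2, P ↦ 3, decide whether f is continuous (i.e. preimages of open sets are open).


f IS continuous.

Compute f^{-1}(U) for each U ∈ τ_Y:
  U = ∅: f^{-1}(U) = ∅ ∈ τ_X ✓.
  U = {3}: f^{-1}(U) = {N, P} ∈ τ_X ✓.
  U = {1, 3}: f^{-1}(U) = {N, P} ∈ τ_X ✓.
  U = {2, 3}: f^{-1}(U) = {N, O, P} ∈ τ_X ✓.
  U = {1, 2, 3}: f^{-1}(U) = {N, O, P} ∈ τ_X ✓.
Every preimage lies in τ_X, so f IS continuous.


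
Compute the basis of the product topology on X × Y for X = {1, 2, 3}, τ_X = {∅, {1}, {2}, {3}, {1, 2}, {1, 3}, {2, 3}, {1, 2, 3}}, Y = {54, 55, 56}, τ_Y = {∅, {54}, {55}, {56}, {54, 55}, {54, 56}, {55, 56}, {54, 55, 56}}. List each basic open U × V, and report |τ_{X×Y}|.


Basis B = {∅ × ∅, {1} × {54}, {1} × {55}, {1} × {56}, {2} × {54}, {2} × {55}, {2} × {56}, {3} × {54}, {3} × {55}, {3} × {56}, {1} × {54, 55}, {1} × {54, 56}, {1, 2} × {54}, {1, 3} × {54}, {1} × {55, 56}, {1, 2} × {55}, {1, 3} × {55}, {1, 2} × {56}, {1, 3} × {56}, {2} × {54, 55}, {2} × {54, 56}, {2, 3} × {54}, {2} × {55, 56}, {2, 3} × {55}, {2, 3} × {56}, {3} × {54, 55}, {3} × {54, 56}, {3} × {55, 56}, {1} × {54, 55, 56}, {1, 2, 3} × {54}, {1, 2, 3} × {55}, {1, 2, 3} × {56}, {2} × {54, 55, 56}, {3} × {54, 55, 56}, {1, 2} × {54, 55}, {1, 3} × {54, 55}, {1, 2} × {54, 56}, {1, 3} × {54, 56}, {1, 2} × {55, 56}, {1, 3} × {55, 56}, {2, 3} × {54, 55}, {2, 3} × {54, 56}, {2, 3} × {55, 56}, {1, 2} × {54, 55, 56}, {1, 3} × {54, 55, 56}, {1, 2, 3} × {54, 55}, {1, 2, 3} × {54, 56}, {1, 2, 3} × {55, 56}, {2, 3} × {54, 55, 56}, {1, 2, 3} × {54, 55, 56}}; |τ_{X×Y}| = 512.

Enumerate products U × V with U ∈ τ_X, V ∈ τ_Y (deduplicated):
  ∅ × ∅ = {} (∅)
  {1} × {54} = {(1,54)}
  {1} × {55} = {(1,55)}
  {1} × {56} = {(1,56)}
  {2} × {54} = {(2,54)}
  {2} × {55} = {(2,55)}
  {2} × {56} = {(2,56)}
  {3} × {54} = {(3,54)}
  {3} × {55} = {(3,55)}
  {3} × {56} = {(3,56)}
  {1} × {54, 55} = {(1,54), (1,55)}
  {1} × {54, 56} = {(1,54), (1,56)}
  {1, 2} × {54} = {(1,54), (2,54)}
  {1, 3} × {54} = {(1,54), (3,54)}
  {1} × {55, 56} = {(1,55), (1,56)}
  {1, 2} × {55} = {(1,55), (2,55)}
  {1, 3} × {55} = {(1,55), (3,55)}
  {1, 2} × {56} = {(1,56), (2,56)}
  {1, 3} × {56} = {(1,56), (3,56)}
  {2} × {54, 55} = {(2,54), (2,55)}
  {2} × {54, 56} = {(2,54), (2,56)}
  {2, 3} × {54} = {(2,54), (3,54)}
  {2} × {55, 56} = {(2,55), (2,56)}
  {2, 3} × {55} = {(2,55), (3,55)}
  {2, 3} × {56} = {(2,56), (3,56)}
  {3} × {54, 55} = {(3,54), (3,55)}
  {3} × {54, 56} = {(3,54), (3,56)}
  {3} × {55, 56} = {(3,55), (3,56)}
  {1} × {54, 55, 56} = {(1,54), (1,55), (1,56)}
  {1, 2, 3} × {54} = {(1,54), (2,54), (3,54)}
  {1, 2, 3} × {55} = {(1,55), (2,55), (3,55)}
  {1, 2, 3} × {56} = {(1,56), (2,56), (3,56)}
  {2} × {54, 55, 56} = {(2,54), (2,55), (2,56)}
  {3} × {54, 55, 56} = {(3,54), (3,55), (3,56)}
  {1, 2} × {54, 55} = {(1,54), (1,55), (2,54), (2,55)}
  {1, 3} × {54, 55} = {(1,54), (1,55), (3,54), (3,55)}
  {1, 2} × {54, 56} = {(1,54), (1,56), (2,54), (2,56)}
  {1, 3} × {54, 56} = {(1,54), (1,56), (3,54), (3,56)}
  {1, 2} × {55, 56} = {(1,55), (1,56), (2,55), (2,56)}
  {1, 3} × {55, 56} = {(1,55), (1,56), (3,55), (3,56)}
  {2, 3} × {54, 55} = {(2,54), (2,55), (3,54), (3,55)}
  {2, 3} × {54, 56} = {(2,54), (2,56), (3,54), (3,56)}
  {2, 3} × {55, 56} = {(2,55), (2,56), (3,55), (3,56)}
  {1, 2} × {54, 55, 56} = {(1,54), (1,55), (1,56), (2,54), (2,55), (2,56)}
  {1, 3} × {54, 55, 56} = {(1,54), (1,55), (1,56), (3,54), (3,55), (3,56)}
  {1, 2, 3} × {54, 55} = {(1,54), (1,55), (2,54), (2,55), (3,54), (3,55)}
  {1, 2, 3} × {54, 56} = {(1,54), (1,56), (2,54), (2,56), (3,54), (3,56)}
  {1, 2, 3} × {55, 56} = {(1,55), (1,56), (2,55), (2,56), (3,55), (3,56)}
  {2, 3} × {54, 55, 56} = {(2,54), (2,55), (2,56), (3,54), (3,55), (3,56)}
  {1, 2, 3} × {54, 55, 56} = {(1,54), (1,55), (1,56), (2,54), (2,55), (2,56), (3,54), (3,55), (3,56)}
These 50 distinct sets form the basis B.
Close under arbitrary unions to get τ_{X×Y}; counting gives |τ_{X×Y}| = 512.


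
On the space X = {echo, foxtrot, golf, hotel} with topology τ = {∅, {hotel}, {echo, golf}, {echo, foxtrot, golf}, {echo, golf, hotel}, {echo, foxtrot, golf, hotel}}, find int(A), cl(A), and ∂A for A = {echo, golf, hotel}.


int(A) = {echo, golf, hotel}, cl(A) = {echo, foxtrot, golf, hotel}, ∂A = {foxtrot}.

Closed sets in (X, τ) are complements of opens:
  closed(X, τ) = {∅, {foxtrot}, {hotel}, {foxtrot, hotel}, {echo, foxtrot, golf}, {echo, foxtrot, golf, hotel}}.
int(A) = ⋃ {U ∈ τ : U ⊆ A}. Opens contained in A: ∅, {hotel}, {echo, golf}, {echo, golf, hotel}.
Taking the union of these: int(A) = {echo, golf, hotel}.
cl(A) = ⋂ {C closed : A ⊆ C}. Closed sets containing A: {echo, foxtrot, golf, hotel}.
Intersecting these: cl(A) = {echo, foxtrot, golf, hotel}.
∂A = cl(A) ∖ int(A) = {echo, foxtrot, golf, hotel} ∖ {echo, golf, hotel} = {foxtrot}.


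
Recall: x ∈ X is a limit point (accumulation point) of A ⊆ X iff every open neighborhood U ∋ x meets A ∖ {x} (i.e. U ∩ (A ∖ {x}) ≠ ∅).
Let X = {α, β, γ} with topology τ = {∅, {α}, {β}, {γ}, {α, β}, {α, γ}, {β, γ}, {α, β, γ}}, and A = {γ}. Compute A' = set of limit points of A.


A' = ∅

For each x ∈ X, list the open sets U ∈ τ with x ∈ U, then check whether U ∩ (A ∖ {x}) ≠ ∅ for every such U.
  x = α: open {α} ∋ x has {α} ∩ (A ∖ {α}) = ∅, so x is NOT a limit point.
  x = β: open {β} ∋ x has {β} ∩ (A ∖ {β}) = ∅, so x is NOT a limit point.
  x = γ: open {γ} ∋ x has {γ} ∩ (A ∖ {γ}) = ∅, so x is NOT a limit point.
Collecting: A' = ∅.


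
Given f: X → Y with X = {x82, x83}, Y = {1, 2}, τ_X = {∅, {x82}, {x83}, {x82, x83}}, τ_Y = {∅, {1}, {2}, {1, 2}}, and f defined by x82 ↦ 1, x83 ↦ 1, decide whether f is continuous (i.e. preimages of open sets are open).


f IS continuous.

Compute f^{-1}(U) for each U ∈ τ_Y:
  U = ∅: f^{-1}(U) = ∅ ∈ τ_X ✓.
  U = {1}: f^{-1}(U) = {x82, x83} ∈ τ_X ✓.
  U = {2}: f^{-1}(U) = ∅ ∈ τ_X ✓.
  U = {1, 2}: f^{-1}(U) = {x82, x83} ∈ τ_X ✓.
Every preimage lies in τ_X, so f IS continuous.


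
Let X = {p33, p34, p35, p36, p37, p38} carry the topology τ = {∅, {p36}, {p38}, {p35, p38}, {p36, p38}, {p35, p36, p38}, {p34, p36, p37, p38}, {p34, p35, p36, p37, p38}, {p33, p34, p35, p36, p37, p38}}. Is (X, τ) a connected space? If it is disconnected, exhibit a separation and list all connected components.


(X, τ) is connected.

Find clopen sets (U ∈ τ with X ∖ U ∈ τ):
  U = ∅, X ∖ U = {p33, p34, p35, p36, p37, p38} — both open, so U is clopen.
  U = {p33, p34, p35, p36, p37, p38}, X ∖ U = ∅ — both open, so U is clopen.
Only trivial clopens (∅ and X) exist, so (X, τ) is connected.
Compute connected components by grouping points that agree on all clopens:
  component: {p33, p34, p35, p36, p37, p38}


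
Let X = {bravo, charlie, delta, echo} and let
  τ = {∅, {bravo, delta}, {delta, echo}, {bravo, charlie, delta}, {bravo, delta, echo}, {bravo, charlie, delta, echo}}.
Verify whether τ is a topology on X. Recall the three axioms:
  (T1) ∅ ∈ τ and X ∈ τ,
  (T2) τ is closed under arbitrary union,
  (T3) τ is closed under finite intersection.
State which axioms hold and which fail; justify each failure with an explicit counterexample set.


τ is NOT a topology on X.

Axiom (T1): ∅ ∈ τ? Yes; X ∈ τ? Yes.
Axiom (T2/T3): check pairwise unions and intersections of members of τ.
Counterexample for (T3): {bravo, delta} ∩ {delta, echo} = {delta} ∉ τ. Therefore τ is NOT a topology.


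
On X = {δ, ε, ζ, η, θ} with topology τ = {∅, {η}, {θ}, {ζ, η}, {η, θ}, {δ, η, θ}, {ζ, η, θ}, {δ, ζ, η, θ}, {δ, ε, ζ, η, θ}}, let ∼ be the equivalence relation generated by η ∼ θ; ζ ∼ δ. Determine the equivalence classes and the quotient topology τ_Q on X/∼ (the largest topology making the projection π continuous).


X/∼ = {[δ=ζ], [ε], [η=θ]}; |τ_Q| = 4.

Equivalence classes: [δ=ζ], [ε], [η=θ].
Quotient map π: X → X/∼ sends δ ↦ [δ=ζ], ε ↦ [ε], ζ ↦ [δ=ζ], η ↦ [η=θ], θ ↦ [η=θ].
For each subset V ⊆ X/∼, compute π^{-1}(V) ⊆ X and check whether π^{-1}(V) ∈ τ. V is open in τ_Q iff π^{-1}(V) ∈ τ.
  V = {}: π^{-1}(V) = ∅ ∈ τ ✓.
  V = {[δ=ζ]}: π^{-1}(V) = {δ, ζ} ∉ τ ✗.
  V = {[ε]}: π^{-1}(V) = {ε} ∉ τ ✗.
  V = {[δ=ζ], [ε]}: π^{-1}(V) = {δ, ε, ζ} ∉ τ ✗.
  V = {[η=θ]}: π^{-1}(V) = {η, θ} ∈ τ ✓.
  V = {[δ=ζ], [η=θ]}: π^{-1}(V) = {δ, ζ, η, θ} ∈ τ ✓.
  V = {[ε], [η=θ]}: π^{-1}(V) = {ε, η, θ} ∉ τ ✗.
  V = {[δ=ζ], [ε], [η=θ]}: π^{-1}(V) = {δ, ε, ζ, η, θ} ∈ τ ✓.
Open sets in the quotient: τ_Q = {{}, {[η=θ]}, {[δ=ζ], [η=θ]}, {[δ=ζ], [ε], [η=θ]}} (4 elements).


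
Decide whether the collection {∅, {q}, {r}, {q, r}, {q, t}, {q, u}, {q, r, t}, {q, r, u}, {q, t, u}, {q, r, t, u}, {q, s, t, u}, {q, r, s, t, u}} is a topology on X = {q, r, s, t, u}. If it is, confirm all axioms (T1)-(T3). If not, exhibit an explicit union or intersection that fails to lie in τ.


τ IS a topology on X.

Axiom (T1): ∅ ∈ τ? Yes; X ∈ τ? Yes.
Axiom (T2/T3): check pairwise unions and intersections of members of τ.
All pairwise intersections and unions checked — each lies in τ. Therefore τ satisfies (T1), (T2), (T3): it IS a topology on X.


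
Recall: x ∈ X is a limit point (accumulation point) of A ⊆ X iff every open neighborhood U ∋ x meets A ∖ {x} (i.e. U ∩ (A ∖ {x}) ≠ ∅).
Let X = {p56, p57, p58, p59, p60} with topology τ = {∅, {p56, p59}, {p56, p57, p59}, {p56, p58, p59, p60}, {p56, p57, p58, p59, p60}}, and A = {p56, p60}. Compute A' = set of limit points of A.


A' = {p57, p58, p59, p60}

For each x ∈ X, list the open sets U ∈ τ with x ∈ U, then check whether U ∩ (A ∖ {x}) ≠ ∅ for every such U.
  x = p56: open {p56, p59} ∋ x has {p56, p59} ∩ (A ∖ {p56}) = ∅, so x is NOT a limit point.
  x = p57: opens ∋ x are {p56, p57, p59}, {p56, p57, p58, p59, p60}; each meets A ∖ {p57}, so x IS a limit point.
  x = p58: opens ∋ x are {p56, p58, p59, p60}, {p56, p57, p58, p59, p60}; each meets A ∖ {p58}, so x IS a limit point.
  x = p59: opens ∋ x are {p56, p59}, {p56, p57, p59}, {p56, p58, p59, p60}, {p56, p57, p58, p59, p60}; each meets A ∖ {p59}, so x IS a limit point.
  x = p60: opens ∋ x are {p56, p58, p59, p60}, {p56, p57, p58, p59, p60}; each meets A ∖ {p60}, so x IS a limit point.
Collecting: A' = {p57, p58, p59, p60}.


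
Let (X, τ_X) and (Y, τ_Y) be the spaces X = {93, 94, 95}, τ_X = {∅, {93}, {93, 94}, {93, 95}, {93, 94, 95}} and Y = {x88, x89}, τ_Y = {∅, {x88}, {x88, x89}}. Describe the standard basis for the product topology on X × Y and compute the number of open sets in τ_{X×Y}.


Basis B = {∅ × ∅, {93} × {x88}, {93} × {x88, x89}, {93, 94} × {x88}, {93, 95} × {x88}, {93, 94, 95} × {x88}, {93, 94} × {x88, x89}, {93, 95} × {x88, x89}, {93, 94, 95} × {x88, x89}}; |τ_{X×Y}| = 14.

Enumerate products U × V with U ∈ τ_X, V ∈ τ_Y (deduplicated):
  ∅ × ∅ = {} (∅)
  {93} × {x88} = {(93,x88)}
  {93} × {x88, x89} = {(93,x88), (93,x89)}
  {93, 94} × {x88} = {(93,x88), (94,x88)}
  {93, 95} × {x88} = {(93,x88), (95,x88)}
  {93, 94, 95} × {x88} = {(93,x88), (94,x88), (95,x88)}
  {93, 94} × {x88, x89} = {(93,x88), (93,x89), (94,x88), (94,x89)}
  {93, 95} × {x88, x89} = {(93,x88), (93,x89), (95,x88), (95,x89)}
  {93, 94, 95} × {x88, x89} = {(93,x88), (93,x89), (94,x88), (94,x89), (95,x88), (95,x89)}
These 9 distinct sets form the basis B.
Close under arbitrary unions to get τ_{X×Y}; counting gives |τ_{X×Y}| = 14.


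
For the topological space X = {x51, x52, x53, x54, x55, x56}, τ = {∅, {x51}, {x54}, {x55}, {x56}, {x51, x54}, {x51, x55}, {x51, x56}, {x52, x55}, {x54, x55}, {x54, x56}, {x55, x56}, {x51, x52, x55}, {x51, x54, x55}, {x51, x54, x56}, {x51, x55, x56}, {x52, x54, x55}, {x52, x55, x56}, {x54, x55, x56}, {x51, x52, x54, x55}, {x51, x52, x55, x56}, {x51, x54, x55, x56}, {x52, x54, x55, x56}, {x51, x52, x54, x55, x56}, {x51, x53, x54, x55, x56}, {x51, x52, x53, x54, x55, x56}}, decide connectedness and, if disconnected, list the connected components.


(X, τ) is connected.

Find clopen sets (U ∈ τ with X ∖ U ∈ τ):
  U = ∅, X ∖ U = {x51, x52, x53, x54, x55, x56} — both open, so U is clopen.
  U = {x51, x52, x53, x54, x55, x56}, X ∖ U = ∅ — both open, so U is clopen.
Only trivial clopens (∅ and X) exist, so (X, τ) is connected.
Compute connected components by grouping points that agree on all clopens:
  component: {x51, x52, x53, x54, x55, x56}


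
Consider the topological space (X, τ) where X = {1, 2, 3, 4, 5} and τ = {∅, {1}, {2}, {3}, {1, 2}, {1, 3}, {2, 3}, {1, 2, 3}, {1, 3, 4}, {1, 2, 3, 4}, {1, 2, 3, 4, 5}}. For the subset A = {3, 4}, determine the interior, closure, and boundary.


int(A) = {3}, cl(A) = {3, 4, 5}, ∂A = {4, 5}.

Closed sets in (X, τ) are complements of opens:
  closed(X, τ) = {∅, {5}, {2, 5}, {4, 5}, {1, 4, 5}, {2, 4, 5}, {3, 4, 5}, {1, 2, 4, 5}, {1, 3, 4, 5}, {2, 3, 4, 5}, {1, 2, 3, 4, 5}}.
int(A) = ⋃ {U ∈ τ : U ⊆ A}. Opens contained in A: ∅, {3}.
Taking the union of these: int(A) = {3}.
cl(A) = ⋂ {C closed : A ⊆ C}. Closed sets containing A: {3, 4, 5}, {1, 3, 4, 5}, {2, 3, 4, 5}, {1, 2, 3, 4, 5}.
Intersecting these: cl(A) = {3, 4, 5}.
∂A = cl(A) ∖ int(A) = {3, 4, 5} ∖ {3} = {4, 5}.


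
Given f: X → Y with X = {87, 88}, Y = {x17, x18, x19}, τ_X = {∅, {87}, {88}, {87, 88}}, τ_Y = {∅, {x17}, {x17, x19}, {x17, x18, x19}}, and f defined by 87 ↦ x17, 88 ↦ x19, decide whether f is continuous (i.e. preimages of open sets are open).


f IS continuous.

Compute f^{-1}(U) for each U ∈ τ_Y:
  U = ∅: f^{-1}(U) = ∅ ∈ τ_X ✓.
  U = {x17}: f^{-1}(U) = {87} ∈ τ_X ✓.
  U = {x17, x19}: f^{-1}(U) = {87, 88} ∈ τ_X ✓.
  U = {x17, x18, x19}: f^{-1}(U) = {87, 88} ∈ τ_X ✓.
Every preimage lies in τ_X, so f IS continuous.


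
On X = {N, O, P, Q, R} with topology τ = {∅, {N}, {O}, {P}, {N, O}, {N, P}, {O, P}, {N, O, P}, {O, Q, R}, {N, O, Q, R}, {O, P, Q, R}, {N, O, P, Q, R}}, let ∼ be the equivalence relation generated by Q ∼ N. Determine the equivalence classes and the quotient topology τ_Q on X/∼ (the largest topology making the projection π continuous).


X/∼ = {[N=Q], [O], [P], [R]}; |τ_Q| = 6.

Equivalence classes: [N=Q], [O], [P], [R].
Quotient map π: X → X/∼ sends N ↦ [N=Q], O ↦ [O], P ↦ [P], Q ↦ [N=Q], R ↦ [R].
For each subset V ⊆ X/∼, compute π^{-1}(V) ⊆ X and check whether π^{-1}(V) ∈ τ. V is open in τ_Q iff π^{-1}(V) ∈ τ.
  V = {}: π^{-1}(V) = ∅ ∈ τ ✓.
  V = {[N=Q]}: π^{-1}(V) = {N, Q} ∉ τ ✗.
  V = {[O]}: π^{-1}(V) = {O} ∈ τ ✓.
  V = {[N=Q], [O]}: π^{-1}(V) = {N, O, Q} ∉ τ ✗.
  V = {[P]}: π^{-1}(V) = {P} ∈ τ ✓.
  V = {[N=Q], [P]}: π^{-1}(V) = {N, P, Q} ∉ τ ✗.
  V = {[O], [P]}: π^{-1}(V) = {O, P} ∈ τ ✓.
  V = {[N=Q], [O], [P]}: π^{-1}(V) = {N, O, P, Q} ∉ τ ✗.
  V = {[R]}: π^{-1}(V) = {R} ∉ τ ✗.
  V = {[N=Q], [R]}: π^{-1}(V) = {N, Q, R} ∉ τ ✗.
  V = {[O], [R]}: π^{-1}(V) = {O, R} ∉ τ ✗.
  V = {[N=Q], [O], [R]}: π^{-1}(V) = {N, O, Q, R} ∈ τ ✓.
  V = {[P], [R]}: π^{-1}(V) = {P, R} ∉ τ ✗.
  V = {[N=Q], [P], [R]}: π^{-1}(V) = {N, P, Q, R} ∉ τ ✗.
  V = {[O], [P], [R]}: π^{-1}(V) = {O, P, R} ∉ τ ✗.
  V = {[N=Q], [O], [P], [R]}: π^{-1}(V) = {N, O, P, Q, R} ∈ τ ✓.
Open sets in the quotient: τ_Q = {{}, {[O]}, {[P]}, {[O], [P]}, {[N=Q], [O], [R]}, {[N=Q], [O], [P], [R]}} (6 elements).


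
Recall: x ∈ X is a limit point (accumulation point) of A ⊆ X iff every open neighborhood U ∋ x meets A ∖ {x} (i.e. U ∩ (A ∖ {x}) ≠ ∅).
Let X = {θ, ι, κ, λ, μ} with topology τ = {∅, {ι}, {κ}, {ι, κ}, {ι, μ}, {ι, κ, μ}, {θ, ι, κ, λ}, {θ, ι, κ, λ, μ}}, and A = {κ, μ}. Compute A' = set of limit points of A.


A' = {θ, λ}

For each x ∈ X, list the open sets U ∈ τ with x ∈ U, then check whether U ∩ (A ∖ {x}) ≠ ∅ for every such U.
  x = θ: opens ∋ x are {θ, ι, κ, λ}, {θ, ι, κ, λ, μ}; each meets A ∖ {θ}, so x IS a limit point.
  x = ι: open {ι} ∋ x has {ι} ∩ (A ∖ {ι}) = ∅, so x is NOT a limit point.
  x = κ: open {κ} ∋ x has {κ} ∩ (A ∖ {κ}) = ∅, so x is NOT a limit point.
  x = λ: opens ∋ x are {θ, ι, κ, λ}, {θ, ι, κ, λ, μ}; each meets A ∖ {λ}, so x IS a limit point.
  x = μ: open {ι, μ} ∋ x has {ι, μ} ∩ (A ∖ {μ}) = ∅, so x is NOT a limit point.
Collecting: A' = {θ, λ}.


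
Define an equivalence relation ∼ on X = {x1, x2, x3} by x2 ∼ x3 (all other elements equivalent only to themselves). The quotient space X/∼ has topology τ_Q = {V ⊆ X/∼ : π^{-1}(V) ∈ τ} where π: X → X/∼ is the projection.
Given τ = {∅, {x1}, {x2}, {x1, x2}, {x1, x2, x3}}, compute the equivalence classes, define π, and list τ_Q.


X/∼ = {[x1], [x2=x3]}; |τ_Q| = 3.

Equivalence classes: [x1], [x2=x3].
Quotient map π: X → X/∼ sends x1 ↦ [x1], x2 ↦ [x2=x3], x3 ↦ [x2=x3].
For each subset V ⊆ X/∼, compute π^{-1}(V) ⊆ X and check whether π^{-1}(V) ∈ τ. V is open in τ_Q iff π^{-1}(V) ∈ τ.
  V = {}: π^{-1}(V) = ∅ ∈ τ ✓.
  V = {[x1]}: π^{-1}(V) = {x1} ∈ τ ✓.
  V = {[x2=x3]}: π^{-1}(V) = {x2, x3} ∉ τ ✗.
  V = {[x1], [x2=x3]}: π^{-1}(V) = {x1, x2, x3} ∈ τ ✓.
Open sets in the quotient: τ_Q = {{}, {[x1]}, {[x1], [x2=x3]}} (3 elements).


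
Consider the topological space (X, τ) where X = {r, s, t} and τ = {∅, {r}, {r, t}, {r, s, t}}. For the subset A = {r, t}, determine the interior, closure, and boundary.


int(A) = {r, t}, cl(A) = {r, s, t}, ∂A = {s}.

Closed sets in (X, τ) are complements of opens:
  closed(X, τ) = {∅, {s}, {s, t}, {r, s, t}}.
int(A) = ⋃ {U ∈ τ : U ⊆ A}. Opens contained in A: ∅, {r}, {r, t}.
Taking the union of these: int(A) = {r, t}.
cl(A) = ⋂ {C closed : A ⊆ C}. Closed sets containing A: {r, s, t}.
Intersecting these: cl(A) = {r, s, t}.
∂A = cl(A) ∖ int(A) = {r, s, t} ∖ {r, t} = {s}.


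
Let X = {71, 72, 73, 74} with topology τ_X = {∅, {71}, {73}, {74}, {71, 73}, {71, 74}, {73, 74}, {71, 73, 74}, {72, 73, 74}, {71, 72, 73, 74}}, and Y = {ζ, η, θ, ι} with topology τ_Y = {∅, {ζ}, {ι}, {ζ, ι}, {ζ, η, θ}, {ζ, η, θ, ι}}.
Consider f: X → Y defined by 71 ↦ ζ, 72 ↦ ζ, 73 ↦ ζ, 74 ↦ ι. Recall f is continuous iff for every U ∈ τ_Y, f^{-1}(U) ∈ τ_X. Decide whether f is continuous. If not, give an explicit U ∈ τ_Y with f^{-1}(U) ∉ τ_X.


f is NOT continuous.

Compute f^{-1}(U) for each U ∈ τ_Y:
  U = ∅: f^{-1}(U) = ∅ ∈ τ_X ✓.
  U = {ζ}: f^{-1}(U) = {71, 72, 73} ∉ τ_X ✗.
  U = {ι}: f^{-1}(U) = {74} ∈ τ_X ✓.
  U = {ζ, ι}: f^{-1}(U) = {71, 72, 73, 74} ∈ τ_X ✓.
  U = {ζ, η, θ}: f^{-1}(U) = {71, 72, 73} ∉ τ_X ✗.
  U = {ζ, η, θ, ι}: f^{-1}(U) = {71, 72, 73, 74} ∈ τ_X ✓.
Found U = {ζ} with f^{-1}(U) = {71, 72, 73} not in τ_X. Therefore f is NOT continuous.


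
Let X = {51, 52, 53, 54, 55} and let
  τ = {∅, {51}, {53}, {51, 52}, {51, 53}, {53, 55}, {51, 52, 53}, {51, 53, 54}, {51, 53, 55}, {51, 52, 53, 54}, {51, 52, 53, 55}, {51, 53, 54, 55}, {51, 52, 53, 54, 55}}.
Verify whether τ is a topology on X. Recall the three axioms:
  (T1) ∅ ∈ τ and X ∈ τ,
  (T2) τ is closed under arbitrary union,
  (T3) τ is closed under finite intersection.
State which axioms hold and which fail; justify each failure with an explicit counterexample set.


τ IS a topology on X.

Axiom (T1): ∅ ∈ τ? Yes; X ∈ τ? Yes.
Axiom (T2/T3): check pairwise unions and intersections of members of τ.
All pairwise intersections and unions checked — each lies in τ. Therefore τ satisfies (T1), (T2), (T3): it IS a topology on X.


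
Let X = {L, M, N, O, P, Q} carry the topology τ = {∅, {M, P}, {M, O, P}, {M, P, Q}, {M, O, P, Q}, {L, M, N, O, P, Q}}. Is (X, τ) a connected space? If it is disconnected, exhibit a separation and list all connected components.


(X, τ) is connected.

Find clopen sets (U ∈ τ with X ∖ U ∈ τ):
  U = ∅, X ∖ U = {L, M, N, O, P, Q} — both open, so U is clopen.
  U = {L, M, N, O, P, Q}, X ∖ U = ∅ — both open, so U is clopen.
Only trivial clopens (∅ and X) exist, so (X, τ) is connected.
Compute connected components by grouping points that agree on all clopens:
  component: {L, M, N, O, P, Q}


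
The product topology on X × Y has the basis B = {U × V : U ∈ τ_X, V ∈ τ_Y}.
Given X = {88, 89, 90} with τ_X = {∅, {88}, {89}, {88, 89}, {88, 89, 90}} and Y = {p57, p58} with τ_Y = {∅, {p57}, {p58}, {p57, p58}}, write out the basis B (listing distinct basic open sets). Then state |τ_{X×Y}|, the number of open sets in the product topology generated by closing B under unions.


Basis B = {∅ × ∅, {88} × {p57}, {88} × {p58}, {89} × {p57}, {89} × {p58}, {88} × {p57, p58}, {88, 89} × {p57}, {88, 89} × {p58}, {89} × {p57, p58}, {88, 89, 90} × {p57}, {88, 89, 90} × {p58}, {88, 89} × {p57, p58}, {88, 89, 90} × {p57, p58}}; |τ_{X×Y}| = 25.

Enumerate products U × V with U ∈ τ_X, V ∈ τ_Y (deduplicated):
  ∅ × ∅ = {} (∅)
  {88} × {p57} = {(88,p57)}
  {88} × {p58} = {(88,p58)}
  {89} × {p57} = {(89,p57)}
  {89} × {p58} = {(89,p58)}
  {88} × {p57, p58} = {(88,p57), (88,p58)}
  {88, 89} × {p57} = {(88,p57), (89,p57)}
  {88, 89} × {p58} = {(88,p58), (89,p58)}
  {89} × {p57, p58} = {(89,p57), (89,p58)}
  {88, 89, 90} × {p57} = {(88,p57), (89,p57), (90,p57)}
  {88, 89, 90} × {p58} = {(88,p58), (89,p58), (90,p58)}
  {88, 89} × {p57, p58} = {(88,p57), (88,p58), (89,p57), (89,p58)}
  {88, 89, 90} × {p57, p58} = {(88,p57), (88,p58), (89,p57), (89,p58), (90,p57), (90,p58)}
These 13 distinct sets form the basis B.
Close under arbitrary unions to get τ_{X×Y}; counting gives |τ_{X×Y}| = 25.


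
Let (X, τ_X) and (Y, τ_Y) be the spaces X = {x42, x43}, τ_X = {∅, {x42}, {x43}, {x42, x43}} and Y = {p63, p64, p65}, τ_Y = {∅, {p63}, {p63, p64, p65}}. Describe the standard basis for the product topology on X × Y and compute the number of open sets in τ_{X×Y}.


Basis B = {∅ × ∅, {x42} × {p63}, {x43} × {p63}, {x42, x43} × {p63}, {x42} × {p63, p64, p65}, {x43} × {p63, p64, p65}, {x42, x43} × {p63, p64, p65}}; |τ_{X×Y}| = 9.

Enumerate products U × V with U ∈ τ_X, V ∈ τ_Y (deduplicated):
  ∅ × ∅ = {} (∅)
  {x42} × {p63} = {(x42,p63)}
  {x43} × {p63} = {(x43,p63)}
  {x42, x43} × {p63} = {(x42,p63), (x43,p63)}
  {x42} × {p63, p64, p65} = {(x42,p63), (x42,p64), (x42,p65)}
  {x43} × {p63, p64, p65} = {(x43,p63), (x43,p64), (x43,p65)}
  {x42, x43} × {p63, p64, p65} = {(x42,p63), (x42,p64), (x42,p65), (x43,p63), (x43,p64), (x43,p65)}
These 7 distinct sets form the basis B.
Close under arbitrary unions to get τ_{X×Y}; counting gives |τ_{X×Y}| = 9.


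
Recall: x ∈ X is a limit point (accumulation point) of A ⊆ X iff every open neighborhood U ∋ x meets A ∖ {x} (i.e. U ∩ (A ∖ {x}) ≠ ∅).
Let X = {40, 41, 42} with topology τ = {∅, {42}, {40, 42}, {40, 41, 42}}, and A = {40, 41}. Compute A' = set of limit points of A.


A' = {41}

For each x ∈ X, list the open sets U ∈ τ with x ∈ U, then check whether U ∩ (A ∖ {x}) ≠ ∅ for every such U.
  x = 40: open {40, 42} ∋ x has {40, 42} ∩ (A ∖ {40}) = ∅, so x is NOT a limit point.
  x = 41: opens ∋ x are {40, 41, 42}; each meets A ∖ {41}, so x IS a limit point.
  x = 42: open {42} ∋ x has {42} ∩ (A ∖ {42}) = ∅, so x is NOT a limit point.
Collecting: A' = {41}.


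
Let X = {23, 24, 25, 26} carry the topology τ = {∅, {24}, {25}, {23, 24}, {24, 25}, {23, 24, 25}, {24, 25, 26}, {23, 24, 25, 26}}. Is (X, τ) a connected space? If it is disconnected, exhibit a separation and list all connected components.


(X, τ) is connected.

Find clopen sets (U ∈ τ with X ∖ U ∈ τ):
  U = ∅, X ∖ U = {23, 24, 25, 26} — both open, so U is clopen.
  U = {23, 24, 25, 26}, X ∖ U = ∅ — both open, so U is clopen.
Only trivial clopens (∅ and X) exist, so (X, τ) is connected.
Compute connected components by grouping points that agree on all clopens:
  component: {23, 24, 25, 26}


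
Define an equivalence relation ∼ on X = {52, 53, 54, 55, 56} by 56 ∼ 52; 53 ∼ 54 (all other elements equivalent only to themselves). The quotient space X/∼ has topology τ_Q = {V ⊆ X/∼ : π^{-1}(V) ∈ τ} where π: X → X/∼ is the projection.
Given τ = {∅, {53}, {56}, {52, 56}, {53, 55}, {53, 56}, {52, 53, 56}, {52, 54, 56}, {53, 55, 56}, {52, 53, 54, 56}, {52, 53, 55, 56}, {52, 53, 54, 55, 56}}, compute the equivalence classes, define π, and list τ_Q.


X/∼ = {[52=56], [53=54], [55]}; |τ_Q| = 4.

Equivalence classes: [52=56], [53=54], [55].
Quotient map π: X → X/∼ sends 52 ↦ [52=56], 53 ↦ [53=54], 54 ↦ [53=54], 55 ↦ [55], 56 ↦ [52=56].
For each subset V ⊆ X/∼, compute π^{-1}(V) ⊆ X and check whether π^{-1}(V) ∈ τ. V is open in τ_Q iff π^{-1}(V) ∈ τ.
  V = {}: π^{-1}(V) = ∅ ∈ τ ✓.
  V = {[52=56]}: π^{-1}(V) = {52, 56} ∈ τ ✓.
  V = {[53=54]}: π^{-1}(V) = {53, 54} ∉ τ ✗.
  V = {[52=56], [53=54]}: π^{-1}(V) = {52, 53, 54, 56} ∈ τ ✓.
  V = {[55]}: π^{-1}(V) = {55} ∉ τ ✗.
  V = {[52=56], [55]}: π^{-1}(V) = {52, 55, 56} ∉ τ ✗.
  V = {[53=54], [55]}: π^{-1}(V) = {53, 54, 55} ∉ τ ✗.
  V = {[52=56], [53=54], [55]}: π^{-1}(V) = {52, 53, 54, 55, 56} ∈ τ ✓.
Open sets in the quotient: τ_Q = {{}, {[52=56]}, {[52=56], [53=54]}, {[52=56], [53=54], [55]}} (4 elements).


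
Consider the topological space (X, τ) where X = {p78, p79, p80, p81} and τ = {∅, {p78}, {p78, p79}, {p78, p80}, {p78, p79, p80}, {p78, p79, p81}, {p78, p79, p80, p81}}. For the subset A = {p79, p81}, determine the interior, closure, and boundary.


int(A) = ∅, cl(A) = {p79, p81}, ∂A = {p79, p81}.

Closed sets in (X, τ) are complements of opens:
  closed(X, τ) = {∅, {p80}, {p81}, {p79, p81}, {p80, p81}, {p79, p80, p81}, {p78, p79, p80, p81}}.
int(A) = ⋃ {U ∈ τ : U ⊆ A}. Opens contained in A: ∅.
Taking the union of these: int(A) = ∅.
cl(A) = ⋂ {C closed : A ⊆ C}. Closed sets containing A: {p79, p81}, {p79, p80, p81}, {p78, p79, p80, p81}.
Intersecting these: cl(A) = {p79, p81}.
∂A = cl(A) ∖ int(A) = {p79, p81} ∖ ∅ = {p79, p81}.


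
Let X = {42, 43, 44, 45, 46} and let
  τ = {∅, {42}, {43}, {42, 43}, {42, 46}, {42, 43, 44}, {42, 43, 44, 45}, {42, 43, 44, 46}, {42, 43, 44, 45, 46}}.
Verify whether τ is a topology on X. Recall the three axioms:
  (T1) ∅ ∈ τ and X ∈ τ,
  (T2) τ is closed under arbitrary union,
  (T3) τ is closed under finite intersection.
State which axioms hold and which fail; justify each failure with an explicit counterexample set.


τ is NOT a topology on X.

Axiom (T1): ∅ ∈ τ? Yes; X ∈ τ? Yes.
Axiom (T2/T3): check pairwise unions and intersections of members of τ.
Counterexample for (T2): {43} ∪ {42, 46} = {42, 43, 46} ∉ τ. Therefore τ is NOT a topology.


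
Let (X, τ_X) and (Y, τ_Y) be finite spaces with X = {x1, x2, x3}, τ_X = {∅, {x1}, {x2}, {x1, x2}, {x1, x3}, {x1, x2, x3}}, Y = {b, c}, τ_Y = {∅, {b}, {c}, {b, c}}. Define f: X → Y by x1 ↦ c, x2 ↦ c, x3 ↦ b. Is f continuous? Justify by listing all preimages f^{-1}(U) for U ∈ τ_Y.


f is NOT continuous.

Compute f^{-1}(U) for each U ∈ τ_Y:
  U = ∅: f^{-1}(U) = ∅ ∈ τ_X ✓.
  U = {b}: f^{-1}(U) = {x3} ∉ τ_X ✗.
  U = {c}: f^{-1}(U) = {x1, x2} ∈ τ_X ✓.
  U = {b, c}: f^{-1}(U) = {x1, x2, x3} ∈ τ_X ✓.
Found U = {b} with f^{-1}(U) = {x3} not in τ_X. Therefore f is NOT continuous.


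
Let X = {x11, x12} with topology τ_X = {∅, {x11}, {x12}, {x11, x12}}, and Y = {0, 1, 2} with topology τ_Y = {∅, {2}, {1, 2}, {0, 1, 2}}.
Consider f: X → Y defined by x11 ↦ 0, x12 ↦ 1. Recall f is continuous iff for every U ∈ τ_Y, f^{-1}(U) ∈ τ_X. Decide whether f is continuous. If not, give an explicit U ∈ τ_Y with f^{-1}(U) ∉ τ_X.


f IS continuous.

Compute f^{-1}(U) for each U ∈ τ_Y:
  U = ∅: f^{-1}(U) = ∅ ∈ τ_X ✓.
  U = {2}: f^{-1}(U) = ∅ ∈ τ_X ✓.
  U = {1, 2}: f^{-1}(U) = {x12} ∈ τ_X ✓.
  U = {0, 1, 2}: f^{-1}(U) = {x11, x12} ∈ τ_X ✓.
Every preimage lies in τ_X, so f IS continuous.


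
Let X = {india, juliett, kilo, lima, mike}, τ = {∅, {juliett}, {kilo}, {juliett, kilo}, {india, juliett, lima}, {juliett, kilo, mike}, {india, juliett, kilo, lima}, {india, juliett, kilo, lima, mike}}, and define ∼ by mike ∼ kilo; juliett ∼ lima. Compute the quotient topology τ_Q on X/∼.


X/∼ = {[india], [juliett=lima], [kilo=mike]}; |τ_Q| = 3.

Equivalence classes: [india], [juliett=lima], [kilo=mike].
Quotient map π: X → X/∼ sends india ↦ [india], juliett ↦ [juliett=lima], kilo ↦ [kilo=mike], lima ↦ [juliett=lima], mike ↦ [kilo=mike].
For each subset V ⊆ X/∼, compute π^{-1}(V) ⊆ X and check whether π^{-1}(V) ∈ τ. V is open in τ_Q iff π^{-1}(V) ∈ τ.
  V = {}: π^{-1}(V) = ∅ ∈ τ ✓.
  V = {[india]}: π^{-1}(V) = {india} ∉ τ ✗.
  V = {[juliett=lima]}: π^{-1}(V) = {juliett, lima} ∉ τ ✗.
  V = {[india], [juliett=lima]}: π^{-1}(V) = {india, juliett, lima} ∈ τ ✓.
  V = {[kilo=mike]}: π^{-1}(V) = {kilo, mike} ∉ τ ✗.
  V = {[india], [kilo=mike]}: π^{-1}(V) = {india, kilo, mike} ∉ τ ✗.
  V = {[juliett=lima], [kilo=mike]}: π^{-1}(V) = {juliett, kilo, lima, mike} ∉ τ ✗.
  V = {[india], [juliett=lima], [kilo=mike]}: π^{-1}(V) = {india, juliett, kilo, lima, mike} ∈ τ ✓.
Open sets in the quotient: τ_Q = {{}, {[india], [juliett=lima]}, {[india], [juliett=lima], [kilo=mike]}} (3 elements).


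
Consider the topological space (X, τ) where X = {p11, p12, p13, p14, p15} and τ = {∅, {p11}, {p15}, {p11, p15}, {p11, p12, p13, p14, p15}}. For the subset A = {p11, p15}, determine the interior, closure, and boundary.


int(A) = {p11, p15}, cl(A) = {p11, p12, p13, p14, p15}, ∂A = {p12, p13, p14}.

Closed sets in (X, τ) are complements of opens:
  closed(X, τ) = {∅, {p12, p13, p14}, {p11, p12, p13, p14}, {p12, p13, p14, p15}, {p11, p12, p13, p14, p15}}.
int(A) = ⋃ {U ∈ τ : U ⊆ A}. Opens contained in A: ∅, {p11}, {p15}, {p11, p15}.
Taking the union of these: int(A) = {p11, p15}.
cl(A) = ⋂ {C closed : A ⊆ C}. Closed sets containing A: {p11, p12, p13, p14, p15}.
Intersecting these: cl(A) = {p11, p12, p13, p14, p15}.
∂A = cl(A) ∖ int(A) = {p11, p12, p13, p14, p15} ∖ {p11, p15} = {p12, p13, p14}.


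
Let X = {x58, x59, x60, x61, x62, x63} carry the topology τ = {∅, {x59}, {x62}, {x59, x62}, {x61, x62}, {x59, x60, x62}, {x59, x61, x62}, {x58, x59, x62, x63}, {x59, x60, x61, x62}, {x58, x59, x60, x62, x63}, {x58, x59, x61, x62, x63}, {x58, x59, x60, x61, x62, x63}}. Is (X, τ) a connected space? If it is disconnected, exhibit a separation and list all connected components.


(X, τ) is connected.

Find clopen sets (U ∈ τ with X ∖ U ∈ τ):
  U = ∅, X ∖ U = {x58, x59, x60, x61, x62, x63} — both open, so U is clopen.
  U = {x58, x59, x60, x61, x62, x63}, X ∖ U = ∅ — both open, so U is clopen.
Only trivial clopens (∅ and X) exist, so (X, τ) is connected.
Compute connected components by grouping points that agree on all clopens:
  component: {x58, x59, x60, x61, x62, x63}


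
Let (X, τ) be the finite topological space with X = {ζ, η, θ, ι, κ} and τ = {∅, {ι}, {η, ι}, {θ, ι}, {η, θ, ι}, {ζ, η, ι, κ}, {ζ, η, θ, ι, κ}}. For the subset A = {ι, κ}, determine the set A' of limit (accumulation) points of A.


A' = {ζ, η, θ, κ}

For each x ∈ X, list the open sets U ∈ τ with x ∈ U, then check whether U ∩ (A ∖ {x}) ≠ ∅ for every such U.
  x = ζ: opens ∋ x are {ζ, η, ι, κ}, {ζ, η, θ, ι, κ}; each meets A ∖ {ζ}, so x IS a limit point.
  x = η: opens ∋ x are {η, ι}, {η, θ, ι}, {ζ, η, ι, κ}, {ζ, η, θ, ι, κ}; each meets A ∖ {η}, so x IS a limit point.
  x = θ: opens ∋ x are {θ, ι}, {η, θ, ι}, {ζ, η, θ, ι, κ}; each meets A ∖ {θ}, so x IS a limit point.
  x = ι: open {ι} ∋ x has {ι} ∩ (A ∖ {ι}) = ∅, so x is NOT a limit point.
  x = κ: opens ∋ x are {ζ, η, ι, κ}, {ζ, η, θ, ι, κ}; each meets A ∖ {κ}, so x IS a limit point.
Collecting: A' = {ζ, η, θ, κ}.


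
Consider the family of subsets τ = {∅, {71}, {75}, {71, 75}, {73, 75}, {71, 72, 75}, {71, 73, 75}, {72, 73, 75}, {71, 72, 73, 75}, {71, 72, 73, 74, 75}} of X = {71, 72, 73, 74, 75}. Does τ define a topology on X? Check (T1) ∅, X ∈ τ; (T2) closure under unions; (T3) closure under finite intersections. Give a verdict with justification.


τ is NOT a topology on X.

Axiom (T1): ∅ ∈ τ? Yes; X ∈ τ? Yes.
Axiom (T2/T3): check pairwise unions and intersections of members of τ.
Counterexample for (T3): {71, 72, 75} ∩ {72, 73, 75} = {72, 75} ∉ τ. Therefore τ is NOT a topology.


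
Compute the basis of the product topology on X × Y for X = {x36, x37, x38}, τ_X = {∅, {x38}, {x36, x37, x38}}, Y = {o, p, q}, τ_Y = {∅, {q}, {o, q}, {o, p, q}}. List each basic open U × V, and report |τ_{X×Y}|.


Basis B = {∅ × ∅, {x38} × {q}, {x38} × {o, q}, {x36, x37, x38} × {q}, {x38} × {o, p, q}, {x36, x37, x38} × {o, q}, {x36, x37, x38} × {o, p, q}}; |τ_{X×Y}| = 10.

Enumerate products U × V with U ∈ τ_X, V ∈ τ_Y (deduplicated):
  ∅ × ∅ = {} (∅)
  {x38} × {q} = {(x38,q)}
  {x38} × {o, q} = {(x38,o), (x38,q)}
  {x36, x37, x38} × {q} = {(x36,q), (x37,q), (x38,q)}
  {x38} × {o, p, q} = {(x38,o), (x38,p), (x38,q)}
  {x36, x37, x38} × {o, q} = {(x36,o), (x36,q), (x37,o), (x37,q), (x38,o), (x38,q)}
  {x36, x37, x38} × {o, p, q} = {(x36,o), (x36,p), (x36,q), (x37,o), (x37,p), (x37,q), (x38,o), (x38,p), (x38,q)}
These 7 distinct sets form the basis B.
Close under arbitrary unions to get τ_{X×Y}; counting gives |τ_{X×Y}| = 10.


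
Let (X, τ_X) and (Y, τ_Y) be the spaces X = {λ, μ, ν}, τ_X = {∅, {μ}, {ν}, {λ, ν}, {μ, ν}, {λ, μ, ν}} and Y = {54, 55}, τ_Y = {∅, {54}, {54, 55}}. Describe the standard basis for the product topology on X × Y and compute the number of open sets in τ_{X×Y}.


Basis B = {∅ × ∅, {μ} × {54}, {ν} × {54}, {λ, ν} × {54}, {μ} × {54, 55}, {μ, ν} × {54}, {ν} × {54, 55}, {λ, μ, ν} × {54}, {λ, ν} × {54, 55}, {μ, ν} × {54, 55}, {λ, μ, ν} × {54, 55}}; |τ_{X×Y}| = 18.

Enumerate products U × V with U ∈ τ_X, V ∈ τ_Y (deduplicated):
  ∅ × ∅ = {} (∅)
  {μ} × {54} = {(μ,54)}
  {ν} × {54} = {(ν,54)}
  {λ, ν} × {54} = {(λ,54), (ν,54)}
  {μ} × {54, 55} = {(μ,54), (μ,55)}
  {μ, ν} × {54} = {(μ,54), (ν,54)}
  {ν} × {54, 55} = {(ν,54), (ν,55)}
  {λ, μ, ν} × {54} = {(λ,54), (μ,54), (ν,54)}
  {λ, ν} × {54, 55} = {(λ,54), (λ,55), (ν,54), (ν,55)}
  {μ, ν} × {54, 55} = {(μ,54), (μ,55), (ν,54), (ν,55)}
  {λ, μ, ν} × {54, 55} = {(λ,54), (λ,55), (μ,54), (μ,55), (ν,54), (ν,55)}
These 11 distinct sets form the basis B.
Close under arbitrary unions to get τ_{X×Y}; counting gives |τ_{X×Y}| = 18.


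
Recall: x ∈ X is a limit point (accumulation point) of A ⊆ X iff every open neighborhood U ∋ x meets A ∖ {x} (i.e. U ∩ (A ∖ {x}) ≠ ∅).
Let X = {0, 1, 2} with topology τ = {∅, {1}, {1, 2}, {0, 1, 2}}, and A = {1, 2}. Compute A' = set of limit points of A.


A' = {0, 2}

For each x ∈ X, list the open sets U ∈ τ with x ∈ U, then check whether U ∩ (A ∖ {x}) ≠ ∅ for every such U.
  x = 0: opens ∋ x are {0, 1, 2}; each meets A ∖ {0}, so x IS a limit point.
  x = 1: open {1} ∋ x has {1} ∩ (A ∖ {1}) = ∅, so x is NOT a limit point.
  x = 2: opens ∋ x are {1, 2}, {0, 1, 2}; each meets A ∖ {2}, so x IS a limit point.
Collecting: A' = {0, 2}.


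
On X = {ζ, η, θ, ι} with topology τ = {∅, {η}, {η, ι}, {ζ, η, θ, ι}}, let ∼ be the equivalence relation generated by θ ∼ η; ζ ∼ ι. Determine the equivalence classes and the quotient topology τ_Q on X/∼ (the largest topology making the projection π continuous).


X/∼ = {[ζ=ι], [η=θ]}; |τ_Q| = 2.

Equivalence classes: [ζ=ι], [η=θ].
Quotient map π: X → X/∼ sends ζ ↦ [ζ=ι], η ↦ [η=θ], θ ↦ [η=θ], ι ↦ [ζ=ι].
For each subset V ⊆ X/∼, compute π^{-1}(V) ⊆ X and check whether π^{-1}(V) ∈ τ. V is open in τ_Q iff π^{-1}(V) ∈ τ.
  V = {}: π^{-1}(V) = ∅ ∈ τ ✓.
  V = {[ζ=ι]}: π^{-1}(V) = {ζ, ι} ∉ τ ✗.
  V = {[η=θ]}: π^{-1}(V) = {η, θ} ∉ τ ✗.
  V = {[ζ=ι], [η=θ]}: π^{-1}(V) = {ζ, η, θ, ι} ∈ τ ✓.
Open sets in the quotient: τ_Q = {{}, {[ζ=ι], [η=θ]}} (2 elements).


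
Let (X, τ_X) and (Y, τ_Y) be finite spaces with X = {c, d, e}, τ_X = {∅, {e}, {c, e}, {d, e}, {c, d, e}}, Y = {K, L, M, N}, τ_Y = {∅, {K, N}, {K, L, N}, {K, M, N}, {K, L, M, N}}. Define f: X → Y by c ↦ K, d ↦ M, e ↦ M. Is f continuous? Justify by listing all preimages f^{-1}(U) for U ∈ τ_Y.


f is NOT continuous.

Compute f^{-1}(U) for each U ∈ τ_Y:
  U = ∅: f^{-1}(U) = ∅ ∈ τ_X ✓.
  U = {K, N}: f^{-1}(U) = {c} ∉ τ_X ✗.
  U = {K, L, N}: f^{-1}(U) = {c} ∉ τ_X ✗.
  U = {K, M, N}: f^{-1}(U) = {c, d, e} ∈ τ_X ✓.
  U = {K, L, M, N}: f^{-1}(U) = {c, d, e} ∈ τ_X ✓.
Found U = {K, N} with f^{-1}(U) = {c} not in τ_X. Therefore f is NOT continuous.


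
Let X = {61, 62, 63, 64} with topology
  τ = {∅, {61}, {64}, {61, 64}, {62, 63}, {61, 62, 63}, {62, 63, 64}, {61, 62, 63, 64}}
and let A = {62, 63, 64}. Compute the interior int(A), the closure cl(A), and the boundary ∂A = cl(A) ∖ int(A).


int(A) = {62, 63, 64}, cl(A) = {62, 63, 64}, ∂A = ∅.

Closed sets in (X, τ) are complements of opens:
  closed(X, τ) = {∅, {61}, {64}, {61, 64}, {62, 63}, {61, 62, 63}, {62, 63, 64}, {61, 62, 63, 64}}.
int(A) = ⋃ {U ∈ τ : U ⊆ A}. Opens contained in A: ∅, {64}, {62, 63}, {62, 63, 64}.
Taking the union of these: int(A) = {62, 63, 64}.
cl(A) = ⋂ {C closed : A ⊆ C}. Closed sets containing A: {62, 63, 64}, {61, 62, 63, 64}.
Intersecting these: cl(A) = {62, 63, 64}.
∂A = cl(A) ∖ int(A) = {62, 63, 64} ∖ {62, 63, 64} = ∅.
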